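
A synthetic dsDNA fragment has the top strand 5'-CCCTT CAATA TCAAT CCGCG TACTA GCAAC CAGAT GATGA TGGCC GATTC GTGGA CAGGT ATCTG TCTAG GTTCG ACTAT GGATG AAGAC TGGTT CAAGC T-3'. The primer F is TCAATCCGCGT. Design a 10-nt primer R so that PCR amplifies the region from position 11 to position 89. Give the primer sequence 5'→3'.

5'-TCTTCATCCA-3'

The product's 3' end on the top strand is position 89.
The reverse primer anneals to the top strand over positions 80–89, i.e. to TGGATGAAGA.
Its sequence written 5'→3' is the reverse complement: TCTTCATCCA.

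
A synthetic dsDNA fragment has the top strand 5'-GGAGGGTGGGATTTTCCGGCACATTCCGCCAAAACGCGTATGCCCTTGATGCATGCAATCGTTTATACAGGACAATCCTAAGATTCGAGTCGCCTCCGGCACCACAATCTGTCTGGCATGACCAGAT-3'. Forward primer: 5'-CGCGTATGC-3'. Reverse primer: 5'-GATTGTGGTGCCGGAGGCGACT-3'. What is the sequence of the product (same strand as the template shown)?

Scanning the template, CGCGTATGC occurs at positions 35–43; this primer anneals to the bottom strand there with its 3' end pointing downstream.
Reverse complement of the reverse primer: AGTCGCCTCCGGCACCACAATC. This occurs on the top strand at positions 88–109.
The product is the template from position 35 through 109 (75 bp).

5'-CGCGTATGCCCTTGATGCATGCAATCGTTTATACAGGACAATCCTAAGATTCGAGTCGCCTCCGGCACCACAATC-3'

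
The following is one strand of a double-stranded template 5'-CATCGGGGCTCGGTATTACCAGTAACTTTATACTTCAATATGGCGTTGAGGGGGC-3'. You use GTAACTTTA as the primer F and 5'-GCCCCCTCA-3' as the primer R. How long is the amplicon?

Forward primer GTAACTTTA is found on the top strand at positions 22–30.
Reverse complement of the reverse primer: TGAGGGGGC. This occurs on the top strand at positions 47–55.
Product length = (reverse-primer end) − (forward-primer start) + 1 = 55 − 22 + 1 = 34 bp.

34 bp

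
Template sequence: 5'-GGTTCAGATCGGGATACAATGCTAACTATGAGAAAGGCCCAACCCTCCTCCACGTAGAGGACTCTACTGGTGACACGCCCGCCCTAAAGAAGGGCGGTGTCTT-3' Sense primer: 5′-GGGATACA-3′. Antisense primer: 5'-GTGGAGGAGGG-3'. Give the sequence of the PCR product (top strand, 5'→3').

5'-GGGATACAATGCTAACTATGAGAAAGGCCCAACCCTCCTCCAC-3'

The forward primer matches the template at positions 11–18.
The reverse primer's reverse complement is CCCTCCTCCAC, which matches the template at positions 43–53.
The product is the template from position 11 through 53 (43 bp).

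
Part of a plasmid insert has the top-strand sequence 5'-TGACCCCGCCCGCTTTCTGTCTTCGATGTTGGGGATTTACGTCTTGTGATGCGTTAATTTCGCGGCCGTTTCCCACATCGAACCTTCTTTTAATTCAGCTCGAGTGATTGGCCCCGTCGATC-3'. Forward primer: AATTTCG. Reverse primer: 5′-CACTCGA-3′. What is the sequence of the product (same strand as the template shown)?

Scanning the template, AATTTCG occurs at positions 56–62; this primer anneals to the bottom strand there with its 3' end pointing downstream.
Reverse complement of the reverse primer: TCGAGTG. This occurs on the top strand at positions 100–106.
The product is the template from position 56 through 106 (51 bp).

5'-AATTTCGCGGCCGTTTCCCACATCGAACCTTCTTTTAATTCAGCTCGAGTG-3'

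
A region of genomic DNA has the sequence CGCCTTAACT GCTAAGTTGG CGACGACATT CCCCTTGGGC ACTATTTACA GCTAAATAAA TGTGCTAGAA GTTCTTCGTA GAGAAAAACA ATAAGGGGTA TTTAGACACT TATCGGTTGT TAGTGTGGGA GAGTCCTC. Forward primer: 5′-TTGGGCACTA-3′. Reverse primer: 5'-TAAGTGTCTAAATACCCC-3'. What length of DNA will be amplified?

Scanning the template, TTGGGCACTA occurs at positions 35–44; this primer anneals to the bottom strand there with its 3' end pointing downstream.
Taking the reverse complement of TAAGTGTCTAAATACCCC gives GGGGTATTTAGACACTTA, found at positions 95–112 on the template; the primer anneals here to the top strand with its 3' end pointing upstream.
Amplicon spans positions 35–112: 78 bp.

78 bp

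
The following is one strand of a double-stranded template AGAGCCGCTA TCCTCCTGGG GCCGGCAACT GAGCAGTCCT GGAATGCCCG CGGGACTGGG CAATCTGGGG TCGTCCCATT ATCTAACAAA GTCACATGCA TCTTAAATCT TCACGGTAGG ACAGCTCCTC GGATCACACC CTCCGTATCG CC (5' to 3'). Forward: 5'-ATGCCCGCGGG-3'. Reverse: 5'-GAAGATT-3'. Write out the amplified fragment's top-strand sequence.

5'-ATGCCCGCGGGACTGGGCAATCTGGGGTCGTCCCATTATCTAACAAAGTCACATGCATCTTAAATCTTC-3'

Scanning the template, ATGCCCGCGGG occurs at positions 44–54; this primer anneals to the bottom strand there with its 3' end pointing downstream.
Taking the reverse complement of GAAGATT gives AATCTTC, found at positions 106–112 on the template; the primer anneals here to the top strand with its 3' end pointing upstream.
The product is the template from position 44 through 112 (69 bp).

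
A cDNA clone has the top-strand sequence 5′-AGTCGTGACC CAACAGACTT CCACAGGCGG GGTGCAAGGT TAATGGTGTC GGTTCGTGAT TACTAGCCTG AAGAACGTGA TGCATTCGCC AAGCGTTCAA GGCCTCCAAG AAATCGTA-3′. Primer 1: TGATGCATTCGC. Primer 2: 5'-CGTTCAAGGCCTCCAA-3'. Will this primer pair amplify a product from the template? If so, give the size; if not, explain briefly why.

No product — both primers anneal to the same strand and extend in the same direction.

Primer 1 (TGATGCATTCGC) matches the top strand at positions 78–89 (3' end points downstream).
Primer 2 (CGTTCAAGGCCTCCAA) also matches the top strand directly, at positions 94–109 — its reverse complement TTGGAGGCCTTGAACG is not present.
Both primers anneal to the bottom strand with 3' ends pointing the same way, so neither can prime synthesis back toward the other.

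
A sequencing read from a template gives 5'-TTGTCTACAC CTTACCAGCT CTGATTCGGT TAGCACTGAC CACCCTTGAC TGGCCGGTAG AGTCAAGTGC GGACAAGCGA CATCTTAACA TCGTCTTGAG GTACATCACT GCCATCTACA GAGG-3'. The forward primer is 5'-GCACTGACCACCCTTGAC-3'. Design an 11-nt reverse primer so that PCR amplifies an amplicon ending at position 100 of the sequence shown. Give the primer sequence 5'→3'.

5'-CTCAAGACGAT-3'

The forward primer binds at positions 33–50; the product's 3' end on the top strand is position 100.
The reverse primer anneals to the top strand over positions 90–100, i.e. to ATCGTCTTGAG.
Its sequence written 5'→3' is the reverse complement: CTCAAGACGAT.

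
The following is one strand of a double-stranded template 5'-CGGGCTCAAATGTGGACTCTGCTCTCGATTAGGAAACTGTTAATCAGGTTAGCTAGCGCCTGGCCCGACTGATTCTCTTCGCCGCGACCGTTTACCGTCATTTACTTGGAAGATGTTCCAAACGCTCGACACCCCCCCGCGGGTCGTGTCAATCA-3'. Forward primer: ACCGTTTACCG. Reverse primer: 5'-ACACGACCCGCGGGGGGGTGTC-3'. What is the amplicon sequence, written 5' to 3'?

The forward primer matches the template at positions 87–97.
Taking the reverse complement of ACACGACCCGCGGGGGGGTGTC gives GACACCCCCCCGCGGGTCGTGT, found at positions 128–149 on the template; the primer anneals here to the top strand with its 3' end pointing upstream.
The product is the template from position 87 through 149 (63 bp).

5'-ACCGTTTACCGTCATTTACTTGGAAGATGTTCCAAACGCTCGACACCCCCCCGCGGGTCGTGT-3'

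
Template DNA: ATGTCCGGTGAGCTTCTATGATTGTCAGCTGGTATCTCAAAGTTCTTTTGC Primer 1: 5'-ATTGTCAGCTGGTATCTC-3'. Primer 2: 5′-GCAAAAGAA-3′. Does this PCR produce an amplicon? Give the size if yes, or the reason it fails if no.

Primer 1 (ATTGTCAGCTGGTATCTC) matches the top strand at positions 21–38; it acts as a forward primer.
Primer 2's reverse complement is TTCTTTTGC, matching the top strand at positions 43–51; it acts as a reverse primer.
The 3' ends face each other across positions 21–51, giving a 31 bp product.

Yes — a 31 bp product.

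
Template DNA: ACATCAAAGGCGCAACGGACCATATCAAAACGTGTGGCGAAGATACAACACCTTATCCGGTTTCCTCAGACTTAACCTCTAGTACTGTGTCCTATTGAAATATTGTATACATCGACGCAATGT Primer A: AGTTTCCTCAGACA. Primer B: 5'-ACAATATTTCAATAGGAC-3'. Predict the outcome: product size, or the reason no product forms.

No product — primer A has no binding site in the template.

Primer A (AGTTTCCTCAGACA) does not match the top strand, and its reverse complement TGTCTGAGGAAACT does not match either.
With no annealing site for primer A, no amplification occurs.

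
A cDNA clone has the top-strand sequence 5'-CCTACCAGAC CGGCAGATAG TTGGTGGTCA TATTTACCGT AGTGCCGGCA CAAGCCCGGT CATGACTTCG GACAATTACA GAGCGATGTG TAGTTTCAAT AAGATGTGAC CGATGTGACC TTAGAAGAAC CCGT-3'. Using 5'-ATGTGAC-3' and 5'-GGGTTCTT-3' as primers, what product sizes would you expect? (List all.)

The forward primer ATGTGAC matches the top strand at positions 104–110, 113–119.
The reverse primer's reverse complement is AAGAACCC, matching at positions 125–132.
Each forward site pairs with the reverse site to give a product ending at position 132: sizes 29, 20 bp.

29 bp, 20 bp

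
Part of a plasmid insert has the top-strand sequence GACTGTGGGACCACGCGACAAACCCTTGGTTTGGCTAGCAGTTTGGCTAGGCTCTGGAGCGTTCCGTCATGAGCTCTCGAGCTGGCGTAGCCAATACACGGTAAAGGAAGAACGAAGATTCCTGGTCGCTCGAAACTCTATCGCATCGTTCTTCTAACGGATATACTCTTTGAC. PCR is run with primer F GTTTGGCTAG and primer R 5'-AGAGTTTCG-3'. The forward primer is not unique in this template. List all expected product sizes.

The forward primer GTTTGGCTAG matches the top strand at positions 29–38, 41–50.
The reverse primer's reverse complement is CGAAACTCT, matching at positions 131–139.
Each forward site pairs with the reverse site to give a product ending at position 139: sizes 111, 99 bp.

111 bp, 99 bp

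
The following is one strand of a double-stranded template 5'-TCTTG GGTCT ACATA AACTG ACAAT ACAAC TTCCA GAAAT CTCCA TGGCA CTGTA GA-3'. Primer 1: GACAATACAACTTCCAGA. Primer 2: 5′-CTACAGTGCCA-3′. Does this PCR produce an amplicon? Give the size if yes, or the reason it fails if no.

Primer 1 (GACAATACAACTTCCAGA) matches the top strand at positions 20–37; it acts as a forward primer.
Primer 2's reverse complement is TGGCACTGTAG, matching the top strand at positions 46–56; it acts as a reverse primer.
The 3' ends face each other across positions 20–56, giving a 37 bp product.

Yes — a 37 bp product.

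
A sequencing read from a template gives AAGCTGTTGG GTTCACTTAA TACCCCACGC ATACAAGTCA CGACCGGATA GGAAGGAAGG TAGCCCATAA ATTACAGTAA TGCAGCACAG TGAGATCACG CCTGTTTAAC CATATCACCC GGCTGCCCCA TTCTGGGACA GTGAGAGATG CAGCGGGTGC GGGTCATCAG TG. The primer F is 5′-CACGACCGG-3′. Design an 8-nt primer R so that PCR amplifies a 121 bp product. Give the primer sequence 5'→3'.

The forward primer binds at positions 39–47, so a 121 bp product ends at position 39 + 121 − 1 = 159.
The reverse primer anneals to the top strand over positions 152–159, i.e. to AGCGGGTG.
Its sequence written 5'→3' is the reverse complement: CACCCGCT.

5'-CACCCGCT-3'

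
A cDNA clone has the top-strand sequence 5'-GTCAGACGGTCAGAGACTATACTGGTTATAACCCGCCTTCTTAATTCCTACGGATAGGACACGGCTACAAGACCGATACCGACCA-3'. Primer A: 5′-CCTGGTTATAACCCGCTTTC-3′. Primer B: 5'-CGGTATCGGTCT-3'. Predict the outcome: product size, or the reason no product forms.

No product — primer A has no binding site in the template.

Primer A (CCTGGTTATAACCCGCTTTC) does not match the top strand, and its reverse complement GAAAGCGGGTTATAACCAGG does not match either.
With no annealing site for primer A, no amplification occurs.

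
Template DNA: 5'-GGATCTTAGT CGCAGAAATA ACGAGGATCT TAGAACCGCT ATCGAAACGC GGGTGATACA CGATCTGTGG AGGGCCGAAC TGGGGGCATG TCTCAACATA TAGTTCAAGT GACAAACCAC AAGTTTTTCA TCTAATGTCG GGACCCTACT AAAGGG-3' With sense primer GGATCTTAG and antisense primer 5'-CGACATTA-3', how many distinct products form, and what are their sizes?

Two products: 140 bp, 116 bp

The forward primer GGATCTTAG matches the top strand at positions 1–9, 25–33.
The reverse primer's reverse complement is TAATGTCG, matching at positions 133–140.
Each forward site pairs with the reverse site to give a product ending at position 140: sizes 140, 116 bp.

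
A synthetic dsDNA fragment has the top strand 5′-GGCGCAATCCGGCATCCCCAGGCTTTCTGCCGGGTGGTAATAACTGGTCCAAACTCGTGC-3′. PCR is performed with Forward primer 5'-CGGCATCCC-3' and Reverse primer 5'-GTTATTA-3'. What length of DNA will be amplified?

35 bp

Forward primer CGGCATCCC is found on the top strand at positions 10–18.
Taking the reverse complement of GTTATTA gives TAATAAC, found at positions 38–44 on the template; the primer anneals here to the top strand with its 3' end pointing upstream.
The product runs from position 10 to position 44, so its length is 44 − 10 + 1 = 35 bp.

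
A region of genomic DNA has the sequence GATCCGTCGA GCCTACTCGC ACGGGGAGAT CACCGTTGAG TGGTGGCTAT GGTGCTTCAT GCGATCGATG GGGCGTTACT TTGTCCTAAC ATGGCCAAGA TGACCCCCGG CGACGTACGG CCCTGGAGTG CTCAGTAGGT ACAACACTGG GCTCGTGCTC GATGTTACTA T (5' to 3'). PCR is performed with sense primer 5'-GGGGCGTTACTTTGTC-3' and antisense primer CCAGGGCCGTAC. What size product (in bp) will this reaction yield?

The forward primer matches the template at positions 70–85.
Reverse complement of the reverse primer: GTACGGCCCTGG. This occurs on the top strand at positions 115–126.
The product runs from position 70 to position 126, so its length is 126 − 70 + 1 = 57 bp.

57 bp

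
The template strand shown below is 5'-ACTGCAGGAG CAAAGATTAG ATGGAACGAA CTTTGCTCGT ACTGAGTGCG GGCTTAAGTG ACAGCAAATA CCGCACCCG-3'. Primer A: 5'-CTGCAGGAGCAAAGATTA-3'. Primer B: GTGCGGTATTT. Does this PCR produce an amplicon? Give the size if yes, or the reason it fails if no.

Yes — a 75 bp product.

Primer A (CTGCAGGAGCAAAGATTA) matches the top strand at positions 2–19; it acts as a forward primer.
Primer B's reverse complement is AAATACCGCAC, matching the top strand at positions 66–76; it acts as a reverse primer.
The 3' ends face each other across positions 2–76, giving a 75 bp product.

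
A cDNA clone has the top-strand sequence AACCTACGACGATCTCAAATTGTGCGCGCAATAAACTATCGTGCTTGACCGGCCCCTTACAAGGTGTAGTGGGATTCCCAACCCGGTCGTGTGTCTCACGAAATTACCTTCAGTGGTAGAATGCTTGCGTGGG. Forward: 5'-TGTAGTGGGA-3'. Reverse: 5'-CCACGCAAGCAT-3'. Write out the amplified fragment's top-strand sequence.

Scanning the template, TGTAGTGGGA occurs at positions 65–74; this primer anneals to the bottom strand there with its 3' end pointing downstream.
Reverse complement of the reverse primer: ATGCTTGCGTGG. This occurs on the top strand at positions 121–132.
The product is the template from position 65 through 132 (68 bp).

5'-TGTAGTGGGATTCCCAACCCGGTCGTGTGTCTCACGAAATTACCTTCAGTGGTAGAATGCTTGCGTGG-3'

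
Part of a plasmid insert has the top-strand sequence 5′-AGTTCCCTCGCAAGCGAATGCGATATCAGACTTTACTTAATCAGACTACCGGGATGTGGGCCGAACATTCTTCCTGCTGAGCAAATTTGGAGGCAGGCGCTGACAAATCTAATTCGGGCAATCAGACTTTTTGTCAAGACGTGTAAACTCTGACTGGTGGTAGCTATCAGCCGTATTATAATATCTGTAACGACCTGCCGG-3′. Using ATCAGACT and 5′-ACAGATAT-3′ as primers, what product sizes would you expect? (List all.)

164 bp, 149 bp, 68 bp

The forward primer ATCAGACT matches the top strand at positions 25–32, 40–47, 121–128.
The reverse primer's reverse complement is ATATCTGT, matching at positions 181–188.
Each forward site pairs with the reverse site to give a product ending at position 188: sizes 164, 149, 68 bp.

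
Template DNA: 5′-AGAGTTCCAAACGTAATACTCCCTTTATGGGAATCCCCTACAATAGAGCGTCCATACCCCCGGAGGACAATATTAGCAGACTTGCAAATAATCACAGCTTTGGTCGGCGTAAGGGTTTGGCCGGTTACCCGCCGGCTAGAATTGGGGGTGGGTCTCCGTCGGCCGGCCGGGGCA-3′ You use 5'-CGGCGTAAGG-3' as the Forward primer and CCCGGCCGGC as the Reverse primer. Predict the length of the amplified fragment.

67 bp

Scanning the template, CGGCGTAAGG occurs at positions 105–114; this primer anneals to the bottom strand there with its 3' end pointing downstream.
The reverse primer's reverse complement is GCCGGCCGGG, which matches the template at positions 162–171.
Product length = (reverse-primer end) − (forward-primer start) + 1 = 171 − 105 + 1 = 67 bp.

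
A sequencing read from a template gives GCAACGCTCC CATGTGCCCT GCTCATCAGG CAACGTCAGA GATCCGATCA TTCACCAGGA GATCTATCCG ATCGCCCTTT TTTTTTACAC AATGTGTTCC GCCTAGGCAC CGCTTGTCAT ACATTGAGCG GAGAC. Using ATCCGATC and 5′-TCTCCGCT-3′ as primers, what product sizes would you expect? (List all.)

The forward primer ATCCGATC matches the top strand at positions 42–49, 66–73.
The reverse primer's reverse complement is AGCGGAGA, matching at positions 127–134.
Each forward site pairs with the reverse site to give a product ending at position 134: sizes 93, 69 bp.

93 bp, 69 bp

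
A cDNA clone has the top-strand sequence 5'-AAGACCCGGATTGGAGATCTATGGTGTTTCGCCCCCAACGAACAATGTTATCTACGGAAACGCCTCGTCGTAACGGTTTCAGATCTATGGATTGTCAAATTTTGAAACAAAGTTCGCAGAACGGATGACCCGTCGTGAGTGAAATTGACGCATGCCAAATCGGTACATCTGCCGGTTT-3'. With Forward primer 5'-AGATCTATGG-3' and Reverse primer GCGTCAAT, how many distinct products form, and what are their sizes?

Two products: 137 bp, 71 bp

The forward primer AGATCTATGG matches the top strand at positions 15–24, 81–90.
The reverse primer's reverse complement is ATTGACGC, matching at positions 144–151.
Each forward site pairs with the reverse site to give a product ending at position 151: sizes 137, 71 bp.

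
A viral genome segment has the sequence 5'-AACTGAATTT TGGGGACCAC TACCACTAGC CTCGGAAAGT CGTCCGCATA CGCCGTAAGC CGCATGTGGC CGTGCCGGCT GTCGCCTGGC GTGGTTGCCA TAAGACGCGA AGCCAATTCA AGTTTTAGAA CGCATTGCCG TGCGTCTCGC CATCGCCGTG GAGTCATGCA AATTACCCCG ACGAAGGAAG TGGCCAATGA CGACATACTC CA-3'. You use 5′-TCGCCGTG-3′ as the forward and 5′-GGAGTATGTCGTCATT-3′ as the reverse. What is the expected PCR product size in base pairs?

59 bp

The forward primer matches the template at positions 153–160.
The reverse primer's reverse complement is AATGACGACATACTCC, which matches the template at positions 196–211.
Amplicon spans positions 153–211: 59 bp.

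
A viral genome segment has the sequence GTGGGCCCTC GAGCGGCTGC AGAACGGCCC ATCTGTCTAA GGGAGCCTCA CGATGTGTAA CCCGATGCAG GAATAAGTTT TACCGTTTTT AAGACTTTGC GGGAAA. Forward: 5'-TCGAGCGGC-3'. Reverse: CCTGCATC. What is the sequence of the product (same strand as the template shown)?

Scanning the template, TCGAGCGGC occurs at positions 9–17; this primer anneals to the bottom strand there with its 3' end pointing downstream.
Taking the reverse complement of CCTGCATC gives GATGCAGG, found at positions 64–71 on the template; the primer anneals here to the top strand with its 3' end pointing upstream.
The product is the template from position 9 through 71 (63 bp).

5'-TCGAGCGGCTGCAGAACGGCCCATCTGTCTAAGGGAGCCTCACGATGTGTAACCCGATGCAGG-3'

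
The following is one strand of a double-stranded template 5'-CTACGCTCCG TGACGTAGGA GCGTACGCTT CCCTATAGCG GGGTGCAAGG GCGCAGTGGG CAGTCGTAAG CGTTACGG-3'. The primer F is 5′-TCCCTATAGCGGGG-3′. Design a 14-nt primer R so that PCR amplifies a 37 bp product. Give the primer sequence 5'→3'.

5'-CGACTGCCCACTGC-3'

The forward primer binds at positions 30–43, so a 37 bp product ends at position 30 + 37 − 1 = 66.
The reverse primer anneals to the top strand over positions 53–66, i.e. to GCAGTGGGCAGTCG.
Its sequence written 5'→3' is the reverse complement: CGACTGCCCACTGC.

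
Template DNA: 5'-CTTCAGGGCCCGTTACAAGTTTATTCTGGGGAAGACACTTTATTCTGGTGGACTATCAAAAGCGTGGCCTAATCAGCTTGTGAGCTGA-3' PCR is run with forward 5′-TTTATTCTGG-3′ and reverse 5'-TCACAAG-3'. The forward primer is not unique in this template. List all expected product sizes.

64 bp, 45 bp

The forward primer TTTATTCTGG matches the top strand at positions 20–29, 39–48.
The reverse primer's reverse complement is CTTGTGA, matching at positions 77–83.
Each forward site pairs with the reverse site to give a product ending at position 83: sizes 64, 45 bp.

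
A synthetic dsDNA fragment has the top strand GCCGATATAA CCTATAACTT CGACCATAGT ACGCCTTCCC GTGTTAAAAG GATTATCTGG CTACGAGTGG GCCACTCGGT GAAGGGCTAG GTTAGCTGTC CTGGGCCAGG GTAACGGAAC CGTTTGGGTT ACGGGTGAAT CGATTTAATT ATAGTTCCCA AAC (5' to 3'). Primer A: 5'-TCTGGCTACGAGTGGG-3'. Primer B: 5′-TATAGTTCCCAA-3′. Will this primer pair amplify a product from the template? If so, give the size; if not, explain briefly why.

No product — both primers anneal to the same strand and extend in the same direction.

Primer A (TCTGGCTACGAGTGGG) matches the top strand at positions 56–71 (3' end points downstream).
Primer B (TATAGTTCCCAA) also matches the top strand directly, at positions 150–161 — its reverse complement TTGGGAACTATA is not present.
Both primers anneal to the bottom strand with 3' ends pointing the same way, so neither can prime synthesis back toward the other.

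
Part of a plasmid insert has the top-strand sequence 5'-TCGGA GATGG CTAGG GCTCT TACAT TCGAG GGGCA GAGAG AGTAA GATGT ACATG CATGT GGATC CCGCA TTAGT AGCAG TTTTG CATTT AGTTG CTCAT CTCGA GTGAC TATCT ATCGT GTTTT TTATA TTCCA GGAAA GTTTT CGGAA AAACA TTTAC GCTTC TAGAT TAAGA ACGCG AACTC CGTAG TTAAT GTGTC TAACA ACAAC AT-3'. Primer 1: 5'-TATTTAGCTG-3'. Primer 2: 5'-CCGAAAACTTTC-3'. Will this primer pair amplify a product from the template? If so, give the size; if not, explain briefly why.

No product — primer 1 has no binding site in the template.

Primer 1 (TATTTAGCTG) does not match the top strand, and its reverse complement CAGCTAAATA does not match either.
With no annealing site for primer 1, no amplification occurs.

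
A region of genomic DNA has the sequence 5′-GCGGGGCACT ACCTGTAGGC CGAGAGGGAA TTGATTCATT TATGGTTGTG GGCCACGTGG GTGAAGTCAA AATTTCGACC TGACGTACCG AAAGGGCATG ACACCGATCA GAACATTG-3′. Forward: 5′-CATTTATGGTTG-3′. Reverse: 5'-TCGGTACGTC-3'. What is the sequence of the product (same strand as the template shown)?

5'-CATTTATGGTTGTGGGCCACGTGGGTGAAGTCAAAATTTCGACCTGACGTACCGA-3'

Scanning the template, CATTTATGGTTG occurs at positions 37–48; this primer anneals to the bottom strand there with its 3' end pointing downstream.
Taking the reverse complement of TCGGTACGTC gives GACGTACCGA, found at positions 82–91 on the template; the primer anneals here to the top strand with its 3' end pointing upstream.
The product is the template from position 37 through 91 (55 bp).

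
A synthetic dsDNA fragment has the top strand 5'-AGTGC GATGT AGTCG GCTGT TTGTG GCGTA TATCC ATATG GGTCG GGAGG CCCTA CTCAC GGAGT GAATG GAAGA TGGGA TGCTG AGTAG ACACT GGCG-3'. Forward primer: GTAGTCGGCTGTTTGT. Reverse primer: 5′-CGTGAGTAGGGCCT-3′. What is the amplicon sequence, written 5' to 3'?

Scanning the template, GTAGTCGGCTGTTTGT occurs at positions 9–24; this primer anneals to the bottom strand there with its 3' end pointing downstream.
Taking the reverse complement of CGTGAGTAGGGCCT gives AGGCCCTACTCACG, found at positions 48–61 on the template; the primer anneals here to the top strand with its 3' end pointing upstream.
The product is the template from position 9 through 61 (53 bp).

5'-GTAGTCGGCTGTTTGTGGCGTATATCCATATGGGTCGGGAGGCCCTACTCACG-3'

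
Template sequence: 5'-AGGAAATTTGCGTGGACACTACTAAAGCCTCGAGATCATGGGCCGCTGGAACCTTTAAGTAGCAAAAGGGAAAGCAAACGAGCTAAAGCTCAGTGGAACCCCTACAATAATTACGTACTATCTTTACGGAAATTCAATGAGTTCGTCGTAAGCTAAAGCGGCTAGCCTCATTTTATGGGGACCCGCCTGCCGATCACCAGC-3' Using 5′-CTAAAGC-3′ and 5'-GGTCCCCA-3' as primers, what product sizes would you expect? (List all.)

The forward primer CTAAAGC matches the top strand at positions 22–28, 83–89, 153–159.
The reverse primer's reverse complement is TGGGGACC, matching at positions 176–183.
Each forward site pairs with the reverse site to give a product ending at position 183: sizes 162, 101, 31 bp.

162 bp, 101 bp, 31 bp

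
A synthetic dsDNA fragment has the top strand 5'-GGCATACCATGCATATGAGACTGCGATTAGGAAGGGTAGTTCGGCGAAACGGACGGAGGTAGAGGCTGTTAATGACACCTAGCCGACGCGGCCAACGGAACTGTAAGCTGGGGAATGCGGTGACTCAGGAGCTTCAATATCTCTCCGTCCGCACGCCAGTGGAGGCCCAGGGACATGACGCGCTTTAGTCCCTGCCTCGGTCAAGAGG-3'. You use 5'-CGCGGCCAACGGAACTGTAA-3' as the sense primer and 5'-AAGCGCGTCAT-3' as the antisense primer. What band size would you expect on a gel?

99 bp

Forward primer CGCGGCCAACGGAACTGTAA is found on the top strand at positions 87–106.
Taking the reverse complement of AAGCGCGTCAT gives ATGACGCGCTT, found at positions 175–185 on the template; the primer anneals here to the top strand with its 3' end pointing upstream.
The product runs from position 87 to position 185, so its length is 185 − 87 + 1 = 99 bp.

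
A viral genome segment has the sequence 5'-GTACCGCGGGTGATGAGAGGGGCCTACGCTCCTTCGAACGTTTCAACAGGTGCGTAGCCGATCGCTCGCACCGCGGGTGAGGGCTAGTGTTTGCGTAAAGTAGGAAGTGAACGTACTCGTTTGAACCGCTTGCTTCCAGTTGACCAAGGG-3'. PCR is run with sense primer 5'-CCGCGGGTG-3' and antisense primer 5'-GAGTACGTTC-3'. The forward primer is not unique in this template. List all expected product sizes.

115 bp, 48 bp

The forward primer CCGCGGGTG matches the top strand at positions 4–12, 71–79.
The reverse primer's reverse complement is GAACGTACTC, matching at positions 109–118.
Each forward site pairs with the reverse site to give a product ending at position 118: sizes 115, 48 bp.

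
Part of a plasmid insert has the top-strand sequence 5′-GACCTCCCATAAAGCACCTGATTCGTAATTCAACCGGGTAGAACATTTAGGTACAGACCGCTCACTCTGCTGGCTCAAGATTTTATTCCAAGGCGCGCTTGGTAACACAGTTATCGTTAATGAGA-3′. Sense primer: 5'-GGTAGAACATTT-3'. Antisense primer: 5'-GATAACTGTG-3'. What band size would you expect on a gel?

79 bp

Scanning the template, GGTAGAACATTT occurs at positions 37–48; this primer anneals to the bottom strand there with its 3' end pointing downstream.
Reverse complement of the reverse primer: CACAGTTATC. This occurs on the top strand at positions 106–115.
The product runs from position 37 to position 115, so its length is 115 − 37 + 1 = 79 bp.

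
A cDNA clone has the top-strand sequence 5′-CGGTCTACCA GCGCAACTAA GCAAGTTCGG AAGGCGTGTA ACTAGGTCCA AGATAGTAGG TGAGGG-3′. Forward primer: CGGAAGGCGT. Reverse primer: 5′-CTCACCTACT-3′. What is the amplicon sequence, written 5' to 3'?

5'-CGGAAGGCGTGTAACTAGGTCCAAGATAGTAGGTGAG-3'

Scanning the template, CGGAAGGCGT occurs at positions 28–37; this primer anneals to the bottom strand there with its 3' end pointing downstream.
The reverse primer's reverse complement is AGTAGGTGAG, which matches the template at positions 55–64.
The product is the template from position 28 through 64 (37 bp).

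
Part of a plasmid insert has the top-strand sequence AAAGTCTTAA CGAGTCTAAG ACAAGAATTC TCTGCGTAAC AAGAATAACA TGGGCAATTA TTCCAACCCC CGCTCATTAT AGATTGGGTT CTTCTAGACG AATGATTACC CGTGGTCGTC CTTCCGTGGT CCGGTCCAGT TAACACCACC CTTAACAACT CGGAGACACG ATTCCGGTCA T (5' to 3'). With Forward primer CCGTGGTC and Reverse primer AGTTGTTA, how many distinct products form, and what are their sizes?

The forward primer CCGTGGTC matches the top strand at positions 110–117, 124–131.
The reverse primer's reverse complement is TAACAACT, matching at positions 153–160.
Each forward site pairs with the reverse site to give a product ending at position 160: sizes 51, 37 bp.

Two products: 51 bp, 37 bp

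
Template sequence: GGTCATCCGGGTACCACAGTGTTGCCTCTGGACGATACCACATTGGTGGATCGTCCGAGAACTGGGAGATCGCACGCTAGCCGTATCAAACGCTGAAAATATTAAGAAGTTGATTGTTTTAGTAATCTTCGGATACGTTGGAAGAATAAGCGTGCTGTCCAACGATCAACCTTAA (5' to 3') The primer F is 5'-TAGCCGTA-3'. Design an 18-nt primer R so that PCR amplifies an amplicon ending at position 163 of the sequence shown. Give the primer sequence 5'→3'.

5'-GTTGGACAGCACGCTTAT-3'

The forward primer binds at positions 78–85; the product's 3' end on the top strand is position 163.
The reverse primer anneals to the top strand over positions 146–163, i.e. to ATAAGCGTGCTGTCCAAC.
Its sequence written 5'→3' is the reverse complement: GTTGGACAGCACGCTTAT.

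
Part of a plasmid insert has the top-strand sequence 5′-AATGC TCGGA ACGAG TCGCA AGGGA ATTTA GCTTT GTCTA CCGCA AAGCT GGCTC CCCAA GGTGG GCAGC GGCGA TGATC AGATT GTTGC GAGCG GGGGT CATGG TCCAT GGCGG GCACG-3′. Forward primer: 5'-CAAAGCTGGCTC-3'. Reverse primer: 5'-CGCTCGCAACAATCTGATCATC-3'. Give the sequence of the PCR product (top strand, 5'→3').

Scanning the template, CAAAGCTGGCTC occurs at positions 44–55; this primer anneals to the bottom strand there with its 3' end pointing downstream.
The reverse primer's reverse complement is GATGATCAGATTGTTGCGAGCG, which matches the template at positions 74–95.
The product is the template from position 44 through 95 (52 bp).

5'-CAAAGCTGGCTCCCCAAGGTGGGCAGCGGCGATGATCAGATTGTTGCGAGCG-3'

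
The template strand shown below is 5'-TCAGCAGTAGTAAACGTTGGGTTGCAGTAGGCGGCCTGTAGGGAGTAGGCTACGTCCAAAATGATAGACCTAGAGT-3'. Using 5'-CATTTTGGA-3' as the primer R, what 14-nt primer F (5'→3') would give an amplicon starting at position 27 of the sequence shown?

5'-GTAGGCGGCCTGTA-3'

The reverse primer's reverse complement TCCAAAATG matches the template at positions 55–63; the product starts at position 27.
The forward primer is identical to the top strand over positions 27–40: GTAGGCGGCCTGTA.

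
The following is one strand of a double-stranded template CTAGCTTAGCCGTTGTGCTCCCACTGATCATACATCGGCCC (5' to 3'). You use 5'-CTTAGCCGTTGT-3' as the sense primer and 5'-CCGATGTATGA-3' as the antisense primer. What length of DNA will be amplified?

34 bp

Scanning the template, CTTAGCCGTTGT occurs at positions 5–16; this primer anneals to the bottom strand there with its 3' end pointing downstream.
Taking the reverse complement of CCGATGTATGA gives TCATACATCGG, found at positions 28–38 on the template; the primer anneals here to the top strand with its 3' end pointing upstream.
Amplicon spans positions 5–38: 34 bp.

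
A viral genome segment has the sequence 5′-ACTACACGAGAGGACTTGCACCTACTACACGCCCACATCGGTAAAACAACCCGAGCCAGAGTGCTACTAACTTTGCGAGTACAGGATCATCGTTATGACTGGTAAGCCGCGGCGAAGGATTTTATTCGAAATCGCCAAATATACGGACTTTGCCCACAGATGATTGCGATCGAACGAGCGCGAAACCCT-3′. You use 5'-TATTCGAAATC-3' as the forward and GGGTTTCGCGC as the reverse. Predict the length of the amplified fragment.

The forward primer matches the template at positions 123–133.
Reverse complement of the reverse primer: GCGCGAAACCC. This occurs on the top strand at positions 178–188.
Amplicon spans positions 123–188: 66 bp.

66 bp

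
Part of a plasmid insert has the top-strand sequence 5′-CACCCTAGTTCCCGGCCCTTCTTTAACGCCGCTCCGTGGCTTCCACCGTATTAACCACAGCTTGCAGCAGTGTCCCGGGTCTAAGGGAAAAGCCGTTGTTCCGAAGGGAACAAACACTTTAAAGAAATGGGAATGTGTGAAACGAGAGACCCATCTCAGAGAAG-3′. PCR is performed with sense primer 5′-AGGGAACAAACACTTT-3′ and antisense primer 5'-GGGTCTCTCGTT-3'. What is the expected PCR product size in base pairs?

Forward primer AGGGAACAAACACTTT is found on the top strand at positions 105–120.
Taking the reverse complement of GGGTCTCTCGTT gives AACGAGAGACCC, found at positions 141–152 on the template; the primer anneals here to the top strand with its 3' end pointing upstream.
Product length = (reverse-primer end) − (forward-primer start) + 1 = 152 − 105 + 1 = 48 bp.

48 bp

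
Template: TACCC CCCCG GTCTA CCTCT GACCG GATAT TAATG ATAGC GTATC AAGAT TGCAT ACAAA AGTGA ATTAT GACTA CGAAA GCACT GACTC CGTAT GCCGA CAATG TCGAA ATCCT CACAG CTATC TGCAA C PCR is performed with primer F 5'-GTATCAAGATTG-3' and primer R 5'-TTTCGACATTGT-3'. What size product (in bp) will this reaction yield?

The forward primer matches the template at positions 41–52.
Reverse complement of the reverse primer: ACAATGTCGAAA. This occurs on the top strand at positions 100–111.
Product length = (reverse-primer end) − (forward-primer start) + 1 = 111 − 41 + 1 = 71 bp.

71 bp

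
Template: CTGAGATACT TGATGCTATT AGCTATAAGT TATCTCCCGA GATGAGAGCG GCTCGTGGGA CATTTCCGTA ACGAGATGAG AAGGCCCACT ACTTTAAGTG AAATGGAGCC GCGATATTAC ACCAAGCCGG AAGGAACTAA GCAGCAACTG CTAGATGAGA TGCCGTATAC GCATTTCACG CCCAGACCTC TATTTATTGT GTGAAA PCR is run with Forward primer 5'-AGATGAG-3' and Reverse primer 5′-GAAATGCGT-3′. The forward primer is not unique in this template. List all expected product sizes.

138 bp, 104 bp, 25 bp

The forward primer AGATGAG matches the top strand at positions 40–46, 74–80, 153–159.
The reverse primer's reverse complement is ACGCATTTC, matching at positions 169–177.
Each forward site pairs with the reverse site to give a product ending at position 177: sizes 138, 104, 25 bp.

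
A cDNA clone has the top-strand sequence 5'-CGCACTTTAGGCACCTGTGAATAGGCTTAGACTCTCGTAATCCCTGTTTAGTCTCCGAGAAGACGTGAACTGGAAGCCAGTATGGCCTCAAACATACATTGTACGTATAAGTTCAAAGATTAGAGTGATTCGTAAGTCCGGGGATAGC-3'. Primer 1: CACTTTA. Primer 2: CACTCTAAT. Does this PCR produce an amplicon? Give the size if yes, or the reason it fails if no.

Primer 1 (CACTTTA) matches the top strand at positions 3–9; it acts as a forward primer.
Primer 2's reverse complement is ATTAGAGTG, matching the top strand at positions 119–127; it acts as a reverse primer.
The 3' ends face each other across positions 3–127, giving a 125 bp product.

Yes — a 125 bp product.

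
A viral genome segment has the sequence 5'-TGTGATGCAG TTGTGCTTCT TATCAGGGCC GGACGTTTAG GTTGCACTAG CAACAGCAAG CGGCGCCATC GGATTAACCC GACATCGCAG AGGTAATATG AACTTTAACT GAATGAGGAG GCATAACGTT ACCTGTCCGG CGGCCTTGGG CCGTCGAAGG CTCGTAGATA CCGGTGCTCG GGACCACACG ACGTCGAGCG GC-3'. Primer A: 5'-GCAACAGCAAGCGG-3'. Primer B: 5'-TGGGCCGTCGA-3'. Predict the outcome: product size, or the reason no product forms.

No product — both primers anneal to the same strand and extend in the same direction.

Primer A (GCAACAGCAAGCGG) matches the top strand at positions 50–63 (3' end points downstream).
Primer B (TGGGCCGTCGA) also matches the top strand directly, at positions 147–157 — its reverse complement TCGACGGCCCA is not present.
Both primers anneal to the bottom strand with 3' ends pointing the same way, so neither can prime synthesis back toward the other.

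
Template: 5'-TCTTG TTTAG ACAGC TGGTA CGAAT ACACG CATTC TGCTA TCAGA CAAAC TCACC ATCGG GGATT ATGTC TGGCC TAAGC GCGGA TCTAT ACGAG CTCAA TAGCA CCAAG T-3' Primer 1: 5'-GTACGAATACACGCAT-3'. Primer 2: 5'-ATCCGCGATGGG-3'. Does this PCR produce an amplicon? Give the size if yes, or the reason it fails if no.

No product — primer 2 has no binding site in the template.

Primer 2 (ATCCGCGATGGG) does not match the top strand, and its reverse complement CCCATCGCGGAT does not match either.
With no annealing site for primer 2, no amplification occurs.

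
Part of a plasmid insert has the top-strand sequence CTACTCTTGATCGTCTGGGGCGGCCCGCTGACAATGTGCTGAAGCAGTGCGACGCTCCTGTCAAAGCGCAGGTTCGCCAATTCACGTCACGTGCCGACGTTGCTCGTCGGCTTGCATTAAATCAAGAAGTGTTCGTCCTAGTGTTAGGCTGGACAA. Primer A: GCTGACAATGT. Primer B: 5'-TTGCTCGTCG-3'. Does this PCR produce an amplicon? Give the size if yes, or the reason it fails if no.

Primer A (GCTGACAATGT) matches the top strand at positions 27–37 (3' end points downstream).
Primer B (TTGCTCGTCG) also matches the top strand directly, at positions 100–109 — its reverse complement CGACGAGCAA is not present.
Both primers anneal to the bottom strand with 3' ends pointing the same way, so neither can prime synthesis back toward the other.

No product — both primers anneal to the same strand and extend in the same direction.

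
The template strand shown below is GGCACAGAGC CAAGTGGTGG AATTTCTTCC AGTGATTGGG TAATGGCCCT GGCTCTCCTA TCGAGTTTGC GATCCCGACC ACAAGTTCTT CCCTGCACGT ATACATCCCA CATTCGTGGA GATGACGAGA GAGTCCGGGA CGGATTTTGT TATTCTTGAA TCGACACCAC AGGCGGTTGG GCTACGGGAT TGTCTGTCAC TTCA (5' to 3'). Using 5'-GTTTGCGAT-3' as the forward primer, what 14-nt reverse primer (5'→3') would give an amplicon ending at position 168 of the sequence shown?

5'-GGTGTCGATTCAAG-3'

The forward primer binds at positions 65–73; the product's 3' end on the top strand is position 168.
The reverse primer anneals to the top strand over positions 155–168, i.e. to CTTGAATCGACACC.
Its sequence written 5'→3' is the reverse complement: GGTGTCGATTCAAG.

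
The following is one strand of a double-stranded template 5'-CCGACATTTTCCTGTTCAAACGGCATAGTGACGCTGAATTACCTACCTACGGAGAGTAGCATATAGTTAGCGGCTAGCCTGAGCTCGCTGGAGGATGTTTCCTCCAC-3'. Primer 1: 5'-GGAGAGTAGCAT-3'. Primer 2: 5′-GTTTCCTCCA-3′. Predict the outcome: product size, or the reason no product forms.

Primer 1 (GGAGAGTAGCAT) matches the top strand at positions 51–62 (3' end points downstream).
Primer 2 (GTTTCCTCCA) also matches the top strand directly, at positions 97–106 — its reverse complement TGGAGGAAAC is not present.
Both primers anneal to the bottom strand with 3' ends pointing the same way, so neither can prime synthesis back toward the other.

No product — both primers anneal to the same strand and extend in the same direction.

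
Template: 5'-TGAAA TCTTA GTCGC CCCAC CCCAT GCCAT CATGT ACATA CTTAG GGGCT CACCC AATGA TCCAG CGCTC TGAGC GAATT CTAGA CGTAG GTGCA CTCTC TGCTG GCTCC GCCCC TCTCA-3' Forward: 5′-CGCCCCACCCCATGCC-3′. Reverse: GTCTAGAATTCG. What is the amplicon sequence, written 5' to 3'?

The forward primer matches the template at positions 13–28.
Taking the reverse complement of GTCTAGAATTCG gives CGAATTCTAGAC, found at positions 75–86 on the template; the primer anneals here to the top strand with its 3' end pointing upstream.
The product is the template from position 13 through 86 (74 bp).

5'-CGCCCCACCCCATGCCATCATGTACATACTTAGGGGCTCACCCAATGATCCAGCGCTCTGAGCGAATTCTAGAC-3'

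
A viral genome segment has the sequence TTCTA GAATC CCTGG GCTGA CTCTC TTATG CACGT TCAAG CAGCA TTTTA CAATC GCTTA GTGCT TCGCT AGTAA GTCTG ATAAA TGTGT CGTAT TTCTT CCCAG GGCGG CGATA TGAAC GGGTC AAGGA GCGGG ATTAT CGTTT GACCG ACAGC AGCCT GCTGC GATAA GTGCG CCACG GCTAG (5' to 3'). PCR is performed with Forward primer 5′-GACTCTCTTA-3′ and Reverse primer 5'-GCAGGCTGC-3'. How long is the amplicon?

The forward primer matches the template at positions 19–28.
Taking the reverse complement of GCAGGCTGC gives GCAGCCTGC, found at positions 154–162 on the template; the primer anneals here to the top strand with its 3' end pointing upstream.
Amplicon spans positions 19–162: 144 bp.

144 bp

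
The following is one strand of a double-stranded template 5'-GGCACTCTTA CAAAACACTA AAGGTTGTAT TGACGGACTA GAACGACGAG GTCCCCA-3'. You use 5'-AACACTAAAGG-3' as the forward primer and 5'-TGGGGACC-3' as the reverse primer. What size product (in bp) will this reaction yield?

Scanning the template, AACACTAAAGG occurs at positions 14–24; this primer anneals to the bottom strand there with its 3' end pointing downstream.
Taking the reverse complement of TGGGGACC gives GGTCCCCA, found at positions 50–57 on the template; the primer anneals here to the top strand with its 3' end pointing upstream.
Amplicon spans positions 14–57: 44 bp.

44 bp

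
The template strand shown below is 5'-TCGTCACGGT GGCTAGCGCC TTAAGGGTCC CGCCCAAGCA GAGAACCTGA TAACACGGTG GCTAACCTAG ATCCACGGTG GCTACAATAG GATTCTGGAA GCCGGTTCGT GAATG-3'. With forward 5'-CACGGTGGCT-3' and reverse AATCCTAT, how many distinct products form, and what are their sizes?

The forward primer CACGGTGGCT matches the top strand at positions 5–14, 54–63, 74–83.
The reverse primer's reverse complement is ATAGGATT, matching at positions 87–94.
Each forward site pairs with the reverse site to give a product ending at position 94: sizes 90, 41, 21 bp.

Three products: 90 bp, 41 bp, 21 bp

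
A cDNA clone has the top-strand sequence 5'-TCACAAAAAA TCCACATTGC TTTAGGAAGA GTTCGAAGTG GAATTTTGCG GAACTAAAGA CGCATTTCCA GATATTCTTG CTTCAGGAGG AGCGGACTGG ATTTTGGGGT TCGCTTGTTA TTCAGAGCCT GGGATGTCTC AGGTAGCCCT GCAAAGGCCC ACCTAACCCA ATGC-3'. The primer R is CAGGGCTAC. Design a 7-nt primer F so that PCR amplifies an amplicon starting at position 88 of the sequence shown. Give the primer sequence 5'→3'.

5'-AGGAGCG-3'

The reverse primer's reverse complement GTAGCCCTG matches the template at positions 143–151; the product starts at position 88.
The forward primer is identical to the top strand over positions 88–94: AGGAGCG.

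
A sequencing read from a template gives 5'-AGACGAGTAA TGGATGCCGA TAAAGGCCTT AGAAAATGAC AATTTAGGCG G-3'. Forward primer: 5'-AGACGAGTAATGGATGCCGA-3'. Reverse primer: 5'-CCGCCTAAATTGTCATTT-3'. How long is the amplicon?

Forward primer AGACGAGTAATGGATGCCGA is found on the top strand at positions 1–20.
The reverse primer's reverse complement is AAATGACAATTTAGGCGG, which matches the template at positions 34–51.
Amplicon spans positions 1–51: 51 bp.

51 bp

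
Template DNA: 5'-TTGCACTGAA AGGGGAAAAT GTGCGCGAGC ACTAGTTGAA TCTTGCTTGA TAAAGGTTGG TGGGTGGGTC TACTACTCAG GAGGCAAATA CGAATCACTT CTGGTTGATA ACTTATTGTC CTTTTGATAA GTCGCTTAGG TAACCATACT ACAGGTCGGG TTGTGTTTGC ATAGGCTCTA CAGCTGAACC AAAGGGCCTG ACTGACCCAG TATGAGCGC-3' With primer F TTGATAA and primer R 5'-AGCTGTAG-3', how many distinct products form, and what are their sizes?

The forward primer TTGATAA matches the top strand at positions 47–53, 105–111, 124–130.
The reverse primer's reverse complement is CTACAGCT, matching at positions 178–185.
Each forward site pairs with the reverse site to give a product ending at position 185: sizes 139, 81, 62 bp.

Three products: 139 bp, 81 bp, 62 bp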